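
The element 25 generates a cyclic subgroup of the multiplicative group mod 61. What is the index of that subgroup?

4

ord(25) | φ(61) = 61 − 1 = 60 = 2^2 · 3 · 5.
Divisors of 60: 1, 2, 3, 4, 5, 6, 10, 12, 15, 20, 30, 60.
Compute 25^d (mod 61) for the divisors d until we hit 1:
25^1 ≡ 25 (mod 61)
25^2 ≡ 15 (mod 61)
25^3 ≡ 9 (mod 61)
25^4 ≡ 42 (mod 61)
25^5 ≡ 13 (mod 61)
25^6 ≡ 20 (mod 61)
25^10 ≡ 47 (mod 61)
25^12 ≡ 34 (mod 61)
25^15 ≡ 1 (mod 61) ✓
The order of 25 is 15, so the subgroup it generates has 15 elements.
Index = |(Z/61Z)^×| / |⟨25⟩| = 60 / 15 = 4.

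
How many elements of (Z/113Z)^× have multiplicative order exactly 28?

φ(113) = 113 − 1 = 112 = 2^4 · 7.
Since (Z/113Z)^× is cyclic of order 112, the number of elements of order d is φ(d) when d | 112 and 0 otherwise.
28 = 2^2 · 7 divides 112, and φ(28) = 12.

12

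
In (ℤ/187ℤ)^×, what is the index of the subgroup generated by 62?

The order of 62 must divide φ(187) = φ(11·17) = (11−1)·(17−1) = 10·16 = 160 = 2^5 · 5.
Divisors of 160: 1, 2, 4, 5, 8, 10, 16, 20, 32, 40, 80, 160.
Test each divisor d:
62^1 ≡ 62 (mod 187)
62^2 ≡ 104 (mod 187)
62^4 ≡ 157 (mod 187)
62^5 ≡ 10 (mod 187)
62^8 ≡ 152 (mod 187)
62^10 ≡ 100 (mod 187)
62^16 ≡ 103 (mod 187)
62^20 ≡ 89 (mod 187)
62^32 ≡ 137 (mod 187)
62^40 ≡ 67 (mod 187)
62^80 ≡ 1 (mod 187) ✓
Thus |⟨62⟩| = ord(62) = 80.
[(Z/187Z)^× : ⟨62⟩] = 160/80 = 2.

2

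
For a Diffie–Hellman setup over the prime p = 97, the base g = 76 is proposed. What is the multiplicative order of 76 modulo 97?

96

Since 76 ∈ (Z/97Z)^×, its order divides φ(97) = 97 − 1 = 96 = 2^5 · 3.
Divisors of 96: 1, 2, 3, 4, 6, 8, 12, 16, 24, 32, 48, 96.
Compute 76^d (mod 97) for the divisors d until we hit 1:
76^1 ≡ 76 (mod 97)
76^2 ≡ 53 (mod 97)
76^3 ≡ 51 (mod 97)
76^4 ≡ 93 (mod 97)
76^6 ≡ 79 (mod 97)
76^8 ≡ 16 (mod 97)
76^12 ≡ 33 (mod 97)
76^16 ≡ 62 (mod 97)
76^24 ≡ 22 (mod 97)
76^32 ≡ 61 (mod 97)
76^48 ≡ 96 (mod 97)
76^96 ≡ 1 (mod 97) ✓
Therefore the multiplicative order of 76 modulo 97 is 96.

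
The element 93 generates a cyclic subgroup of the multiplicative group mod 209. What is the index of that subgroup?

By Lagrange's theorem, ord_209(93) divides φ(209) = φ(11·19) = (11−1)·(19−1) = 10·18 = 180 = 2^2 · 3^2 · 5.
Divisors of 180: 1, 2, 3, 4, 5, 6, 9, 10, 12, 15, 18, 20, 30, 36, 45, 60, 90, 180.
Check 93^d mod 209 for each divisor in increasing order:
93^1 ≡ 93 (mod 209)
93^2 ≡ 80 (mod 209)
93^3 ≡ 125 (mod 209)
93^4 ≡ 130 (mod 209)
93^5 ≡ 177 (mod 209)
93^6 ≡ 159 (mod 209)
93^9 ≡ 20 (mod 209)
93^10 ≡ 188 (mod 209)
93^12 ≡ 201 (mod 209)
93^15 ≡ 45 (mod 209)
93^18 ≡ 191 (mod 209)
93^20 ≡ 23 (mod 209)
93^30 ≡ 144 (mod 209)
93^36 ≡ 115 (mod 209)
93^45 ≡ 1 (mod 209) ✓
The order of 93 is 45, so the subgroup it generates has 45 elements.
[(Z/209Z)^× : ⟨93⟩] = 180/45 = 4.

4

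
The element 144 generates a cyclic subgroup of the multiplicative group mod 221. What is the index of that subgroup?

24

The order of 144 must divide φ(221) = φ(13·17) = (13−1)·(17−1) = 12·16 = 192 = 2^6 · 3.
Divisors of 192: 1, 2, 3, 4, 6, 8, 12, 16, 24, 32, 48, 64, 96, 192.
Evaluate successive powers at the divisors of 192:
144^1 ≡ 144
144^2 ≡ 183
144^3 ≡ 53
144^4 ≡ 118
144^6 ≡ 157
144^8 ≡ 1
So ord_221(144) = 8, hence |⟨144⟩| = 8.
[(Z/221Z)^× : ⟨144⟩] = 192/8 = 24.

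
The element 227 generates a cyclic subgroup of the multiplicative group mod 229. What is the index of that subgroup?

3

By Lagrange's theorem, ord_229(227) divides φ(229) = 229 − 1 = 228 = 2^2 · 3 · 19.
Divisors of 228: 1, 2, 3, 4, 6, 12, 19, 38, 57, 76, 114, 228.
Test each divisor d:
227^1 ≡ 227 (mod 229)
227^2 ≡ 4 (mod 229)
227^3 ≡ 221 (mod 229)
227^4 ≡ 16 (mod 229)
227^6 ≡ 64 (mod 229)
227^12 ≡ 203 (mod 229)
227^19 ≡ 122 (mod 229)
227^38 ≡ 228 (mod 229)
227^57 ≡ 107 (mod 229)
227^76 ≡ 1 (mod 229) ✓
The order of 227 is 76, so the subgroup it generates has 76 elements.
The index is φ(229) / ord(227) = 228 / 76 = 3.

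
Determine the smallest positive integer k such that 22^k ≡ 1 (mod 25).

20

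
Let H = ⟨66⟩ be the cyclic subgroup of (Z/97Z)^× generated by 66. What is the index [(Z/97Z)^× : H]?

2

ord(66) | φ(97) = 97 − 1 = 96 = 2^5 · 3.
Divisors of 96: 1, 2, 3, 4, 6, 8, 12, 16, 24, 32, 48, 96.
Test each divisor d:
66^1 ≡ 66
66^2 ≡ 88
66^3 ≡ 85
66^4 ≡ 81
66^6 ≡ 47
66^8 ≡ 62
66^12 ≡ 75
66^16 ≡ 61
66^24 ≡ 96
66^32 ≡ 35
66^48 ≡ 1
Thus |⟨66⟩| = ord(66) = 48.
Index = |(Z/97Z)^×| / |⟨66⟩| = 96 / 48 = 2.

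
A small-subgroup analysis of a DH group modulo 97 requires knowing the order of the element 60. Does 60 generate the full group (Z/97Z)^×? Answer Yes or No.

Yes

φ(97) = 97 − 1 = 96 = 2^5 · 3.
It suffices to check that the order of 60 is not a proper divisor of 96: compute 60^(96/q) for q ∈ {2, 3}.
60^48 ≡ 96 (mod 97)  [q = 2: ≢ 1 ✓]
60^32 ≡ 35 (mod 97)  [q = 3: ≢ 1 ✓]
None equal 1, so ord_97(60) = 96: 60 is a primitive root.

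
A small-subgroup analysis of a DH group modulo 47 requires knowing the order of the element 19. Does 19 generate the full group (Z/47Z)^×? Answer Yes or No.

Yes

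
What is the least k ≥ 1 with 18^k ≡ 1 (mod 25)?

Since 18 ∈ (Z/25Z)^×, its order divides φ(25) = φ(5^2) = 5·(5−1) = 20 = 2^2 · 5.
Divisors of 20: 1, 2, 4, 5, 10, 20.
Evaluate successive powers at the divisors of 20:
18^1 ≡ 18 (mod 25)
18^2 ≡ 24 (mod 25)
18^4 ≡ 1 (mod 25) ✓
So ord_25(18) = 4.

4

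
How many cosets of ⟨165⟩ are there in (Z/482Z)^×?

15

The order of 165 must divide φ(482) = φ(2)·φ(241) = 1·240 = 240 = 2^4 · 3 · 5.
Divisors of 240: 1, 2, 3, 4, 5, 6, 8, 10, 12, 15, 16, 20, 24, 30, 40, 48, 60, 80, 120, 240.
Test each divisor d:
165^1 ≡ 165 (mod 482)
165^2 ≡ 233 (mod 482)
165^3 ≡ 367 (mod 482)
165^4 ≡ 305 (mod 482)
165^5 ≡ 197 (mod 482)
165^6 ≡ 211 (mod 482)
165^8 ≡ 481 (mod 482)
165^10 ≡ 249 (mod 482)
165^12 ≡ 177 (mod 482)
165^15 ≡ 371 (mod 482)
165^16 ≡ 1 (mod 482) ✓
The order of 165 is 16, so the subgroup it generates has 16 elements.
Index = |(Z/482Z)^×| / |⟨165⟩| = 240 / 16 = 15.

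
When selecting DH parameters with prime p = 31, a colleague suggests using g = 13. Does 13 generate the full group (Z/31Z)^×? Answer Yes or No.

φ(31) = 31 − 1 = 30 = 2 · 3 · 5.
Test 13^(30/q) mod 31 for each prime factor q of 30:
13^15 ≡ 30 (mod 31)  [q = 2: ≢ 1 ✓]
13^10 ≡ 5 (mod 31)  [q = 3: ≢ 1 ✓]
13^6 ≡ 16 (mod 31)  [q = 5: ≢ 1 ✓]
None equal 1, so ord_31(13) = 30: 13 is a primitive root.

Yes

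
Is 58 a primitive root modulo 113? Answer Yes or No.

Yes

φ(113) = 113 − 1 = 112 = 2^4 · 7.
58 is a primitive root mod 113 iff 58^(φ(113)/q) ≢ 1 for every prime q | φ(113), i.e. q ∈ {2, 7}.
58^56 ≡ 112 (mod 113)  [q = 2: ≢ 1 ✓]
58^16 ≡ 16 (mod 113)  [q = 7: ≢ 1 ✓]
All checks pass, so 58 has order 112 and is a primitive root modulo 113.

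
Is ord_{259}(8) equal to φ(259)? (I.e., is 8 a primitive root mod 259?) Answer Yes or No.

259 = 7 · 37 is a product of two distinct odd primes, so (Z/259Z)^× ≅ (Z/7Z)^× × (Z/37Z)^× is not cyclic.
No primitive root modulo 259 exists; in particular 8 is not one.

No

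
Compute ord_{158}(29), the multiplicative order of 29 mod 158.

By Lagrange's theorem, ord_158(29) divides φ(158) = φ(2)·φ(79) = 1·78 = 78 = 2 · 3 · 13.
Divisors of 78: 1, 2, 3, 6, 13, 26, 39, 78.
Evaluate successive powers at the divisors of 78:
29^1 ≡ 29 (mod 158)
29^2 ≡ 51 (mod 158)
29^3 ≡ 57 (mod 158)
29^6 ≡ 89 (mod 158)
29^13 ≡ 135 (mod 158)
29^26 ≡ 55 (mod 158)
29^39 ≡ 157 (mod 158)
29^78 ≡ 1 (mod 158) ✓
So ord_158(29) = 78.

78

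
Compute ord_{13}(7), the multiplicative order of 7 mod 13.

The order of 7 must divide φ(13) = 13 − 1 = 12 = 2^2 · 3.
Divisors of 12: 1, 2, 3, 4, 6, 12.
Test each divisor d:
7^1 ≡ 7 (mod 13)
7^2 ≡ 10 (mod 13)
7^3 ≡ 5 (mod 13)
7^4 ≡ 9 (mod 13)
7^6 ≡ 12 (mod 13)
7^12 ≡ 1 (mod 13) ✓
Hence ord(7) = 12.

12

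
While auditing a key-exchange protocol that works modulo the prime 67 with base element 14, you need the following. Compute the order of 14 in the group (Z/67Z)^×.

11

Since 14 ∈ (Z/67Z)^×, its order divides φ(67) = 67 − 1 = 66 = 2 · 3 · 11.
Divisors of 66: 1, 2, 3, 6, 11, 22, 33, 66.
Evaluate successive powers at the divisors of 66:
14^1 ≡ 14
14^2 ≡ 62
14^3 ≡ 64
14^6 ≡ 9
14^11 ≡ 1
Hence ord(14) = 11.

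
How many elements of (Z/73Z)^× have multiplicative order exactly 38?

0

φ(73) = 73 − 1 = 72 = 2^3 · 3^2.
In a cyclic group of order 72, there are φ(d) elements of order d for each divisor d of 72, and zero for non-divisors.
Since 38 ∤ 72, the count is 0.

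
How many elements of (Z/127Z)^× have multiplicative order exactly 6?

2

φ(127) = 127 − 1 = 126 = 2 · 3^2 · 7.
Since (Z/127Z)^× is cyclic of order 126, the number of elements of order d is φ(d) when d | 126 and 0 otherwise.
6 = 2 · 3 divides 126, and φ(6) = 2.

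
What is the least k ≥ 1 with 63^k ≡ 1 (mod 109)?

3

By Lagrange's theorem, ord_109(63) divides φ(109) = 109 − 1 = 108 = 2^2 · 3^3.
Divisors of 108: 1, 2, 3, 4, 6, 9, 12, 18, 27, 36, 54, 108.
Compute 63^d (mod 109) for the divisors d until we hit 1:
63^1 ≡ 63
63^2 ≡ 45
63^3 ≡ 1
Hence ord(63) = 3.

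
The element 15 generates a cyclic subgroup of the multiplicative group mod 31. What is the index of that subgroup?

3

ord(15) | φ(31) = 31 − 1 = 30 = 2 · 3 · 5.
Divisors of 30: 1, 2, 3, 5, 6, 10, 15, 30.
Check 15^d mod 31 for each divisor in increasing order:
15^1 ≡ 15 (mod 31)
15^2 ≡ 8 (mod 31)
15^3 ≡ 27 (mod 31)
15^5 ≡ 30 (mod 31)
15^6 ≡ 16 (mod 31)
15^10 ≡ 1 (mod 31) ✓
The order of 15 is 10, so the subgroup it generates has 10 elements.
[(Z/31Z)^× : ⟨15⟩] = 30/10 = 3.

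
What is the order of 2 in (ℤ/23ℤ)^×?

11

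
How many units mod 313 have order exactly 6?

2

φ(313) = 313 − 1 = 312 = 2^3 · 3 · 13.
Since (Z/313Z)^× is cyclic of order 312, the number of elements of order d is φ(d) when d | 312 and 0 otherwise.
6 = 2 · 3 divides 312, and φ(6) = 2.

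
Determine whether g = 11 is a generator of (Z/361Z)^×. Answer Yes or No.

φ(361) = φ(19^2) = 19·(19−1) = 342 = 2 · 3^2 · 19.
It suffices to check that the order of 11 is not a proper divisor of 342: compute 11^(342/q) for q ∈ {2, 3, 19}.
11^171 ≡ 1 (mod 361)  [q = 2: ≡ 1 ✗]
11^114 ≡ 1 (mod 361)  [q = 3: ≡ 1 ✗]
11^18 ≡ 39 (mod 361)  [q = 19: ≢ 1 ✓]
The check at q = 2 fails, so 11 generates a proper subgroup.

No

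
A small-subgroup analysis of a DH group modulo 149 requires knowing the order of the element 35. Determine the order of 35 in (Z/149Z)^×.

By Lagrange's theorem, ord_149(35) divides φ(149) = 149 − 1 = 148 = 2^2 · 37.
Divisors of 148: 1, 2, 4, 37, 74, 148.
Evaluate successive powers at the divisors of 148:
35^1 ≡ 35
35^2 ≡ 33
35^4 ≡ 46
35^37 ≡ 148
35^74 ≡ 1
Hence ord(35) = 74.

74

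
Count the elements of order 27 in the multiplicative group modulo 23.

φ(23) = 23 − 1 = 22 = 2 · 11.
(Z/23Z)^× is cyclic (|G| = 22); a cyclic group of order m has exactly φ(d) elements of each order d | m, and none otherwise.
Here 22 is not a multiple of 27, so there are no elements of order 27.

0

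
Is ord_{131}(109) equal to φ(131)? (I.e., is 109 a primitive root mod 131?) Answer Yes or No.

No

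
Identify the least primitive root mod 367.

6

φ(367) = 367 − 1 = 366 = 2 · 3 · 61.
Test candidates g = 2, 3, … against the prime factors q ∈ {2, 3, 61} of φ(367): g is a generator iff g^(366/q) ≢ 1 for every such q.
g = 2: 2^183 ≡ 1 — hits 1, so not a primitive root.
g = 3: 3^183 ≡ 366; 3^122 ≡ 1 — hits 1, so not a primitive root.
g = 4: 4^183 ≡ 1 — hits 1, so not a primitive root.
g = 5: 5^183 ≡ 366; 5^122 ≡ 1 — hits 1, so not a primitive root.
g = 6: 6^183 ≡ 366; 6^122 ≡ 283; 6^6 ≡ 47 — none is 1, so 6 is a primitive root.
The smallest primitive root modulo 367 is 6.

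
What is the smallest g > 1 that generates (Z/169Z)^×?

2

φ(169) = φ(13^2) = 13·(13−1) = 156 = 2^2 · 3 · 13.
g is a primitive root iff g^(156/q) ≢ 1 (mod 169) for each prime q ∈ {2, 3, 13}.
g = 2: 2^78 ≡ 168; 2^52 ≡ 146; 2^12 ≡ 40 — none is 1, so 2 is a primitive root.
So 2 is the smallest generator of (Z/169Z)^×.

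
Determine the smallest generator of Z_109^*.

φ(109) = 109 − 1 = 108 = 2^2 · 3^3.
Test candidates g = 2, 3, … against the prime factors q ∈ {2, 3} of φ(109): g is a generator iff g^(108/q) ≢ 1 for every such q.
g = 2: 2^54 ≡ 108; 2^36 ≡ 1 — hits 1, so not a primitive root.
g = 3: 3^54 ≡ 1 — hits 1, so not a primitive root.
g = 4: 4^54 ≡ 1 — hits 1, so not a primitive root.
g = 5: 5^54 ≡ 1 — hits 1, so not a primitive root.
g = 6: 6^54 ≡ 108; 6^36 ≡ 63 — none is 1, so 6 is a primitive root.
So 6 is the smallest generator of (Z/109Z)^×.

6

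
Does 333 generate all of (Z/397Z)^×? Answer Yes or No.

No

φ(397) = 397 − 1 = 396 = 2^2 · 3^2 · 11.
It suffices to check that the order of 333 is not a proper divisor of 396: compute 333^(396/q) for q ∈ {2, 3, 11}.
333^198 ≡ 1 (mod 397)  [q = 2: ≡ 1 ✗]
333^132 ≡ 1 (mod 397)  [q = 3: ≡ 1 ✗]
333^36 ≡ 273 (mod 397)  [q = 11: ≢ 1 ✓]
333^198 ≡ 1 shows ord(333) | 198, strictly less than φ(397); not a primitive root.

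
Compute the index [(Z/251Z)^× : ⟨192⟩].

Since 192 ∈ (Z/251Z)^×, its order divides φ(251) = 251 − 1 = 250 = 2 · 5^3.
Divisors of 250: 1, 2, 5, 10, 25, 50, 125, 250.
Evaluate successive powers at the divisors of 250:
192^1 ≡ 192
192^2 ≡ 218
192^5 ≡ 5
192^10 ≡ 25
192^25 ≡ 113
192^50 ≡ 219
192^125 ≡ 1
The order of 192 is 125, so the subgroup it generates has 125 elements.
The index is φ(251) / ord(192) = 250 / 125 = 2.

2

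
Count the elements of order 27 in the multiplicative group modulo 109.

18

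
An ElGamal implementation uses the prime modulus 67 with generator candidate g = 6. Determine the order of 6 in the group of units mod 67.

ord(6) | φ(67) = 67 − 1 = 66 = 2 · 3 · 11.
Divisors of 66: 1, 2, 3, 6, 11, 22, 33, 66.
Evaluate successive powers at the divisors of 66:
6^1 ≡ 6
6^2 ≡ 36
6^3 ≡ 15
6^6 ≡ 24
6^11 ≡ 29
6^22 ≡ 37
6^33 ≡ 1
So ord_67(6) = 33.

33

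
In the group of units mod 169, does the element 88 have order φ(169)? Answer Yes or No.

φ(169) = φ(13^2) = 13·(13−1) = 156 = 2^2 · 3 · 13.
88 is a primitive root mod 169 iff 88^(φ(169)/q) ≢ 1 for every prime q | φ(169), i.e. q ∈ {2, 3, 13}.
88^78 ≡ 1 (mod 169)  [q = 2: ≡ 1 ✗]
88^52 ≡ 146 (mod 169)  [q = 3: ≢ 1 ✓]
88^12 ≡ 79 (mod 169)  [q = 13: ≢ 1 ✓]
Since 88^78 ≡ 1, the order of 88 divides 78 < 156, so 88 is not a primitive root.

No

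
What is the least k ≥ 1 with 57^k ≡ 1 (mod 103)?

6

ord(57) | φ(103) = 103 − 1 = 102 = 2 · 3 · 17.
Divisors of 102: 1, 2, 3, 6, 17, 34, 51, 102.
Test each divisor d:
57^1 ≡ 57
57^2 ≡ 56
57^3 ≡ 102
57^6 ≡ 1
Hence ord(57) = 6.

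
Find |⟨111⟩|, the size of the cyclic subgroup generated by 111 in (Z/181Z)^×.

90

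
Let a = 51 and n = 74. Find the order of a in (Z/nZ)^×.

12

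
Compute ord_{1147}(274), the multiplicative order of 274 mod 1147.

36

Since 274 ∈ (Z/1147Z)^×, its order divides φ(1147) = φ(31·37) = (31−1)·(37−1) = 30·36 = 1080 = 2^3 · 3^3 · 5.
Divisors of 1080: 1, 2, 3, 4, 5, 6, 8, 9, 10, 12, 15, 18, 20, 24, 27, 30, 36, 40, 45, 54, 60, 72, 90, 108, 120, 135, 180, 216, 270, 360, 540, 1080.
Compute 274^d (mod 1147) for the divisors d until we hit 1:
274^1 ≡ 274 (mod 1147)
274^2 ≡ 521 (mod 1147)
274^3 ≡ 526 (mod 1147)
274^4 ≡ 749 (mod 1147)
274^5 ≡ 1060 (mod 1147)
274^6 ≡ 249 (mod 1147)
274^8 ≡ 118 (mod 1147)
274^9 ≡ 216 (mod 1147)
274^10 ≡ 687 (mod 1147)
274^12 ≡ 63 (mod 1147)
274^15 ≡ 1022 (mod 1147)
274^18 ≡ 776 (mod 1147)
274^20 ≡ 552 (mod 1147)
274^24 ≡ 528 (mod 1147)
274^27 ≡ 154 (mod 1147)
274^30 ≡ 714 (mod 1147)
274^36 ≡ 1 (mod 1147) ✓
Therefore the multiplicative order of 274 modulo 1147 is 36.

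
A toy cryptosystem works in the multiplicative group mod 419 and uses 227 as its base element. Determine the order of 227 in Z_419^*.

418

By Lagrange's theorem, ord_419(227) divides φ(419) = 419 − 1 = 418 = 2 · 11 · 19.
Divisors of 418: 1, 2, 11, 19, 22, 38, 209, 418.
Compute 227^d (mod 419) for the divisors d until we hit 1:
227^1 ≡ 227 (mod 419)
227^2 ≡ 411 (mod 419)
227^11 ≡ 171 (mod 419)
227^19 ≡ 267 (mod 419)
227^22 ≡ 330 (mod 419)
227^38 ≡ 59 (mod 419)
227^209 ≡ 418 (mod 419)
227^418 ≡ 1 (mod 419) ✓
Hence ord(227) = 418.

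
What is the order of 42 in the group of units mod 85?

8

The order of 42 must divide φ(85) = φ(5·17) = (5−1)·(17−1) = 4·16 = 64 = 2^6.
Divisors of 64: 1, 2, 4, 8, 16, 32, 64.
Test each divisor d:
42^1 ≡ 42 (mod 85)
42^2 ≡ 64 (mod 85)
42^4 ≡ 16 (mod 85)
42^8 ≡ 1 (mod 85) ✓
So ord_85(42) = 8.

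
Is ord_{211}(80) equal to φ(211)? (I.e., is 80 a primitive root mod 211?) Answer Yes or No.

No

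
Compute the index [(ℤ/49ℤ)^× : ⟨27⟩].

By Lagrange's theorem, ord_49(27) divides φ(49) = φ(7^2) = 7·(7−1) = 42 = 2 · 3 · 7.
Divisors of 42: 1, 2, 3, 6, 7, 14, 21, 42.
Evaluate successive powers at the divisors of 42:
27^1 ≡ 27 (mod 49)
27^2 ≡ 43 (mod 49)
27^3 ≡ 34 (mod 49)
27^6 ≡ 29 (mod 49)
27^7 ≡ 48 (mod 49)
27^14 ≡ 1 (mod 49) ✓
The order of 27 is 14, so the subgroup it generates has 14 elements.
[(Z/49Z)^× : ⟨27⟩] = 42/14 = 3.

3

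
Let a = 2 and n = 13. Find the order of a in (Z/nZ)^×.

ord(2) | φ(13) = 13 − 1 = 12 = 2^2 · 3.
Divisors of 12: 1, 2, 3, 4, 6, 12.
Test each divisor d:
2^1 ≡ 2 (mod 13)
2^2 ≡ 4 (mod 13)
2^3 ≡ 8 (mod 13)
2^4 ≡ 3 (mod 13)
2^6 ≡ 12 (mod 13)
2^12 ≡ 1 (mod 13) ✓
Hence ord(2) = 12.

12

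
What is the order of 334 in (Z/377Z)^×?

84

By Lagrange's theorem, ord_377(334) divides φ(377) = φ(13·29) = (13−1)·(29−1) = 12·28 = 336 = 2^4 · 3 · 7.
Divisors of 336: 1, 2, 3, 4, 6, 7, 8, 12, 14, 16, 21, 24, 28, 42, 48, 56, 84, 112, 168, 336.
Test each divisor d:
334^1 ≡ 334 (mod 377)
334^2 ≡ 341 (mod 377)
334^3 ≡ 40 (mod 377)
334^4 ≡ 165 (mod 377)
334^6 ≡ 92 (mod 377)
334^7 ≡ 191 (mod 377)
334^8 ≡ 81 (mod 377)
334^12 ≡ 170 (mod 377)
334^14 ≡ 289 (mod 377)
334^16 ≡ 152 (mod 377)
334^21 ≡ 157 (mod 377)
334^24 ≡ 248 (mod 377)
334^28 ≡ 204 (mod 377)
334^42 ≡ 144 (mod 377)
334^48 ≡ 53 (mod 377)
334^56 ≡ 146 (mod 377)
334^84 ≡ 1 (mod 377) ✓
So ord_377(334) = 84.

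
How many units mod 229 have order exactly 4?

2

φ(229) = 229 − 1 = 228 = 2^2 · 3 · 19.
In a cyclic group of order 228, there are φ(d) elements of order d for each divisor d of 228, and zero for non-divisors.
4 = 2^2 divides 228, and φ(4) = 2.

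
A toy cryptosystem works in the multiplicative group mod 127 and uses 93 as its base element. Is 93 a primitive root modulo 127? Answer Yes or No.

φ(127) = 127 − 1 = 126 = 2 · 3^2 · 7.
It suffices to check that the order of 93 is not a proper divisor of 126: compute 93^(126/q) for q ∈ {2, 3, 7}.
93^63 ≡ 126 (mod 127)  [q = 2: ≢ 1 ✓]
93^42 ≡ 19 (mod 127)  [q = 3: ≢ 1 ✓]
93^18 ≡ 8 (mod 127)  [q = 7: ≢ 1 ✓]
None equal 1, so ord_127(93) = 126: 93 is a primitive root.

Yes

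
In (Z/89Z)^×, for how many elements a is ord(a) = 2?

φ(89) = 89 − 1 = 88 = 2^3 · 11.
Since (Z/89Z)^× is cyclic of order 88, the number of elements of order d is φ(d) when d | 88 and 0 otherwise.
2 | 88, and φ(2) = 2 − 1 = 1.

1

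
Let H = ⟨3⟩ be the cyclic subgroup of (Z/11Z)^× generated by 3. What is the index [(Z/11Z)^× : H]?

2

ord(3) | φ(11) = 11 − 1 = 10 = 2 · 5.
Divisors of 10: 1, 2, 5, 10.
Evaluate successive powers at the divisors of 10:
3^1 ≡ 3 (mod 11)
3^2 ≡ 9 (mod 11)
3^5 ≡ 1 (mod 11) ✓
The order of 3 is 5, so the subgroup it generates has 5 elements.
[(Z/11Z)^× : ⟨3⟩] = 10/5 = 2.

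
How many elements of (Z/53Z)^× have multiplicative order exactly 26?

12

φ(53) = 53 − 1 = 52 = 2^2 · 13.
(Z/53Z)^× is cyclic (|G| = 52); a cyclic group of order m has exactly φ(d) elements of each order d | m, and none otherwise.
26 = 2 · 13 divides 52, and φ(26) = 12.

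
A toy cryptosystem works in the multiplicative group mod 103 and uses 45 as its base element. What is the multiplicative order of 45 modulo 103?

ord(45) | φ(103) = 103 − 1 = 102 = 2 · 3 · 17.
Divisors of 102: 1, 2, 3, 6, 17, 34, 51, 102.
Test each divisor d:
45^1 ≡ 45 (mod 103)
45^2 ≡ 68 (mod 103)
45^3 ≡ 73 (mod 103)
45^6 ≡ 76 (mod 103)
45^17 ≡ 57 (mod 103)
45^34 ≡ 56 (mod 103)
45^51 ≡ 102 (mod 103)
45^102 ≡ 1 (mod 103) ✓
The smallest such exponent is 102, so the order of 45 is 102.

102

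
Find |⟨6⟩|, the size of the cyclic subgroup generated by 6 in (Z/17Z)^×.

The order of 6 must divide φ(17) = 17 − 1 = 16 = 2^4.
Divisors of 16: 1, 2, 4, 8, 16.
Compute 6^d (mod 17) for the divisors d until we hit 1:
6^1 ≡ 6
6^2 ≡ 2
6^4 ≡ 4
6^8 ≡ 16
6^16 ≡ 1
Hence ord(6) = 16.

16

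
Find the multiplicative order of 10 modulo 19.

18

Since 10 ∈ (Z/19Z)^×, its order divides φ(19) = 19 − 1 = 18 = 2 · 3^2.
Divisors of 18: 1, 2, 3, 6, 9, 18.
Check 10^d mod 19 for each divisor in increasing order:
10^1 ≡ 10 (mod 19)
10^2 ≡ 5 (mod 19)
10^3 ≡ 12 (mod 19)
10^6 ≡ 11 (mod 19)
10^9 ≡ 18 (mod 19)
10^18 ≡ 1 (mod 19) ✓
So ord_19(10) = 18.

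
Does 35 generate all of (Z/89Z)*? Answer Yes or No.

Yes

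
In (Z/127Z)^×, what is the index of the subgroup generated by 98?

2

The order of 98 must divide φ(127) = 127 − 1 = 126 = 2 · 3^2 · 7.
Divisors of 126: 1, 2, 3, 6, 7, 9, 14, 18, 21, 42, 63, 126.
Evaluate successive powers at the divisors of 126:
98^1 ≡ 98 (mod 127)
98^2 ≡ 79 (mod 127)
98^3 ≡ 122 (mod 127)
98^6 ≡ 25 (mod 127)
98^7 ≡ 37 (mod 127)
98^9 ≡ 2 (mod 127)
98^14 ≡ 99 (mod 127)
98^18 ≡ 4 (mod 127)
98^21 ≡ 107 (mod 127)
98^42 ≡ 19 (mod 127)
98^63 ≡ 1 (mod 127) ✓
The order of 98 is 63, so the subgroup it generates has 63 elements.
[(Z/127Z)^× : ⟨98⟩] = 126/63 = 2.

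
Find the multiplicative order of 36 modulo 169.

78

By Lagrange's theorem, ord_169(36) divides φ(169) = φ(13^2) = 13·(13−1) = 156 = 2^2 · 3 · 13.
Divisors of 156: 1, 2, 3, 4, 6, 12, 13, 26, 39, 52, 78, 156.
Check 36^d mod 169 for each divisor in increasing order:
36^1 ≡ 36 (mod 169)
36^2 ≡ 113 (mod 169)
36^3 ≡ 12 (mod 169)
36^4 ≡ 94 (mod 169)
36^6 ≡ 144 (mod 169)
36^12 ≡ 118 (mod 169)
36^13 ≡ 23 (mod 169)
36^26 ≡ 22 (mod 169)
36^39 ≡ 168 (mod 169)
36^52 ≡ 146 (mod 169)
36^78 ≡ 1 (mod 169) ✓
Hence ord(36) = 78.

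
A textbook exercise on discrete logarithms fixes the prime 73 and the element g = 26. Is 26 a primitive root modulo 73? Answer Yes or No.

Yes

φ(73) = 73 − 1 = 72 = 2^3 · 3^2.
Test 26^(72/q) mod 73 for each prime factor q of 72:
26^36 ≡ 72 (mod 73)  [q = 2: ≢ 1 ✓]
26^24 ≡ 8 (mod 73)  [q = 3: ≢ 1 ✓]
Every test exponent gives a nontrivial residue, hence 26 generates the full group.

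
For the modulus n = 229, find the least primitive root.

φ(229) = 229 − 1 = 228 = 2^2 · 3 · 19.
g is a primitive root iff g^(228/q) ≢ 1 (mod 229) for each prime q ∈ {2, 3, 19}.
g = 2: 2^114 ≡ 228; 2^76 ≡ 1 — hits 1, so not a primitive root.
g = 3: 3^114 ≡ 1 — hits 1, so not a primitive root.
g = 4: 4^114 ≡ 1 — hits 1, so not a primitive root.
g = 5: 5^114 ≡ 1 — hits 1, so not a primitive root.
g = 6: 6^114 ≡ 228; 6^76 ≡ 134; 6^12 ≡ 165 — none is 1, so 6 is a primitive root.
The smallest primitive root modulo 229 is 6.

6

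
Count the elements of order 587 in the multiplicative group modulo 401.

0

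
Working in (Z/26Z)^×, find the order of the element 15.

12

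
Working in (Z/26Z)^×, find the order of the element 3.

3

By Lagrange's theorem, ord_26(3) divides φ(26) = φ(2)·φ(13) = 1·12 = 12 = 2^2 · 3.
Divisors of 12: 1, 2, 3, 4, 6, 12.
Compute 3^d (mod 26) for the divisors d until we hit 1:
3^1 ≡ 3 (mod 26)
3^2 ≡ 9 (mod 26)
3^3 ≡ 1 (mod 26) ✓
Hence ord(3) = 3.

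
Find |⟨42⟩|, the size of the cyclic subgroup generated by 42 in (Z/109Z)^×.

108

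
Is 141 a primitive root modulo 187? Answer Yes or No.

No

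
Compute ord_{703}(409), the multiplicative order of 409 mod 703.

36

Since 409 ∈ (Z/703Z)^×, its order divides φ(703) = φ(19·37) = (19−1)·(37−1) = 18·36 = 648 = 2^3 · 3^4.
Divisors of 648: 1, 2, 3, 4, 6, 8, 9, 12, 18, 24, 27, 36, 54, 72, 81, 108, 162, 216, 324, 648.
Check 409^d mod 703 for each divisor in increasing order:
409^1 ≡ 409 (mod 703)
409^2 ≡ 670 (mod 703)
409^3 ≡ 563 (mod 703)
409^4 ≡ 386 (mod 703)
409^6 ≡ 619 (mod 703)
409^8 ≡ 663 (mod 703)
409^9 ≡ 512 (mod 703)
409^12 ≡ 26 (mod 703)
409^18 ≡ 628 (mod 703)
409^24 ≡ 676 (mod 703)
409^27 ≡ 265 (mod 703)
409^36 ≡ 1 (mod 703) ✓
Therefore the multiplicative order of 409 modulo 703 is 36.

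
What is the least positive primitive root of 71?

φ(71) = 71 − 1 = 70 = 2 · 5 · 7.
Test candidates g = 2, 3, … against the prime factors q ∈ {2, 5, 7} of φ(71): g is a generator iff g^(70/q) ≢ 1 for every such q.
g = 2: 2^35 ≡ 1 — hits 1, so not a primitive root.
g = 3: 3^35 ≡ 1 — hits 1, so not a primitive root.
g = 4: 4^35 ≡ 1 — hits 1, so not a primitive root.
g = 5: 5^35 ≡ 1 — hits 1, so not a primitive root.
g = 6: 6^35 ≡ 1 — hits 1, so not a primitive root.
g = 7: 7^35 ≡ 70; 7^14 ≡ 54; 7^10 ≡ 45 — none is 1, so 7 is a primitive root.
The smallest primitive root modulo 71 is 7.

7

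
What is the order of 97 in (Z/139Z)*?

6

ord(97) | φ(139) = 139 − 1 = 138 = 2 · 3 · 23.
Divisors of 138: 1, 2, 3, 6, 23, 46, 69, 138.
Evaluate successive powers at the divisors of 138:
97^1 ≡ 97 (mod 139)
97^2 ≡ 96 (mod 139)
97^3 ≡ 138 (mod 139)
97^6 ≡ 1 (mod 139) ✓
Hence ord(97) = 6.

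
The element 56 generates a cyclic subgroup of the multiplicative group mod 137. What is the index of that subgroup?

8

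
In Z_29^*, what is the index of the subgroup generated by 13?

2

By Lagrange's theorem, ord_29(13) divides φ(29) = 29 − 1 = 28 = 2^2 · 7.
Divisors of 28: 1, 2, 4, 7, 14, 28.
Check 13^d mod 29 for each divisor in increasing order:
13^1 ≡ 13
13^2 ≡ 24
13^4 ≡ 25
13^7 ≡ 28
13^14 ≡ 1
Thus |⟨13⟩| = ord(13) = 14.
[(Z/29Z)^× : ⟨13⟩] = 28/14 = 2.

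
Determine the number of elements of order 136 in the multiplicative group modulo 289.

φ(289) = φ(17^2) = 17·(17−1) = 272 = 2^4 · 17.
In a cyclic group of order 272, there are φ(d) elements of order d for each divisor d of 272, and zero for non-divisors.
136 = 2^3 · 17 divides 272, and φ(136) = 64.

64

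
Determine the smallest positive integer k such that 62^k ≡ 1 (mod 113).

By Lagrange's theorem, ord_113(62) divides φ(113) = 113 − 1 = 112 = 2^4 · 7.
Divisors of 112: 1, 2, 4, 7, 8, 14, 16, 28, 56, 112.
Test each divisor d:
62^1 ≡ 62 (mod 113)
62^2 ≡ 2 (mod 113)
62^4 ≡ 4 (mod 113)
62^7 ≡ 44 (mod 113)
62^8 ≡ 16 (mod 113)
62^14 ≡ 15 (mod 113)
62^16 ≡ 30 (mod 113)
62^28 ≡ 112 (mod 113)
62^56 ≡ 1 (mod 113) ✓
Hence ord(62) = 56.

56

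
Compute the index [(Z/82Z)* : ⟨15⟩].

The order of 15 must divide φ(82) = φ(2)·φ(41) = 1·40 = 40 = 2^3 · 5.
Divisors of 40: 1, 2, 4, 5, 8, 10, 20, 40.
Compute 15^d (mod 82) for the divisors d until we hit 1:
15^1 ≡ 15 (mod 82)
15^2 ≡ 61 (mod 82)
15^4 ≡ 31 (mod 82)
15^5 ≡ 55 (mod 82)
15^8 ≡ 59 (mod 82)
15^10 ≡ 73 (mod 82)
15^20 ≡ 81 (mod 82)
15^40 ≡ 1 (mod 82) ✓
The order of 15 is 40, so the subgroup it generates has 40 elements.
The index is φ(82) / ord(15) = 40 / 40 = 1.

1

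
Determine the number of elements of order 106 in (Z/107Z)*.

52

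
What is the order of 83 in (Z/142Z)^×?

The order of 83 must divide φ(142) = φ(2)·φ(71) = 1·70 = 70 = 2 · 5 · 7.
Divisors of 70: 1, 2, 5, 7, 10, 14, 35, 70.
Check 83^d mod 142 for each divisor in increasing order:
83^1 ≡ 83 (mod 142)
83^2 ≡ 73 (mod 142)
83^5 ≡ 119 (mod 142)
83^7 ≡ 25 (mod 142)
83^10 ≡ 103 (mod 142)
83^14 ≡ 57 (mod 142)
83^35 ≡ 1 (mod 142) ✓
So ord_142(83) = 35.

35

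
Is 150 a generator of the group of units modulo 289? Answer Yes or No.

Yes

φ(289) = φ(17^2) = 17·(17−1) = 272 = 2^4 · 17.
150 is a primitive root mod 289 iff 150^(φ(289)/q) ≢ 1 for every prime q | φ(289), i.e. q ∈ {2, 17}.
150^136 ≡ 288 (mod 289)  [q = 2: ≢ 1 ✓]
150^16 ≡ 222 (mod 289)  [q = 17: ≢ 1 ✓]
None equal 1, so ord_289(150) = 272: 150 is a primitive root.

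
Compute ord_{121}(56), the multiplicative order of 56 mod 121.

11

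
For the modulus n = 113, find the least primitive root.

3

φ(113) = 113 − 1 = 112 = 2^4 · 7.
Test candidates g = 2, 3, … against the prime factors q ∈ {2, 7} of φ(113): g is a generator iff g^(112/q) ≢ 1 for every such q.
g = 2: 2^56 ≡ 1 — hits 1, so not a primitive root.
g = 3: 3^56 ≡ 112; 3^16 ≡ 49 — none is 1, so 3 is a primitive root.
Hence the least primitive root of 113 is 3.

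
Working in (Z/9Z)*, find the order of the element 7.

3

ord(7) | φ(9) = φ(3^2) = 3·(3−1) = 6 = 2 · 3.
Divisors of 6: 1, 2, 3, 6.
Compute 7^d (mod 9) for the divisors d until we hit 1:
7^1 ≡ 7 (mod 9)
7^2 ≡ 4 (mod 9)
7^3 ≡ 1 (mod 9) ✓
So ord_9(7) = 3.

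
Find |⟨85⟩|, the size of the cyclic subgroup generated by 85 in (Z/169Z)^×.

Since 85 ∈ (Z/169Z)^×, its order divides φ(169) = φ(13^2) = 13·(13−1) = 156 = 2^2 · 3 · 13.
Divisors of 156: 1, 2, 3, 4, 6, 12, 13, 26, 39, 52, 78, 156.
Evaluate successive powers at the divisors of 156:
85^1 ≡ 85 (mod 169)
85^2 ≡ 127 (mod 169)
85^3 ≡ 148 (mod 169)
85^4 ≡ 74 (mod 169)
85^6 ≡ 103 (mod 169)
85^12 ≡ 131 (mod 169)
85^13 ≡ 150 (mod 169)
85^26 ≡ 23 (mod 169)
85^39 ≡ 70 (mod 169)
85^52 ≡ 22 (mod 169)
85^78 ≡ 168 (mod 169)
85^156 ≡ 1 (mod 169) ✓
Therefore the multiplicative order of 85 modulo 169 is 156.

156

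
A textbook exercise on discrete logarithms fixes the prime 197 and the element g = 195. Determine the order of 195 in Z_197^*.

196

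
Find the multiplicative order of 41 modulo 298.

The order of 41 must divide φ(298) = φ(2)·φ(149) = 1·148 = 148 = 2^2 · 37.
Divisors of 148: 1, 2, 4, 37, 74, 148.
Test each divisor d:
41^1 ≡ 41 (mod 298)
41^2 ≡ 191 (mod 298)
41^4 ≡ 125 (mod 298)
41^37 ≡ 105 (mod 298)
41^74 ≡ 297 (mod 298)
41^148 ≡ 1 (mod 298) ✓
The smallest such exponent is 148, so the order of 41 is 148.

148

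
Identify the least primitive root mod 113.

3

φ(113) = 113 − 1 = 112 = 2^4 · 7.
g is a primitive root iff g^(112/q) ≢ 1 (mod 113) for each prime q ∈ {2, 7}.
g = 2: 2^56 ≡ 1 — hits 1, so not a primitive root.
g = 3: 3^56 ≡ 112; 3^16 ≡ 49 — none is 1, so 3 is a primitive root.
The smallest primitive root modulo 113 is 3.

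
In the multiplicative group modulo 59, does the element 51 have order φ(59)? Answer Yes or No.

No

φ(59) = 59 − 1 = 58 = 2 · 29.
It suffices to check that the order of 51 is not a proper divisor of 58: compute 51^(58/q) for q ∈ {2, 29}.
51^29 ≡ 1 (mod 59)  [q = 2: ≡ 1 ✗]
51^2 ≡ 5 (mod 59)  [q = 29: ≢ 1 ✓]
The check at q = 2 fails, so 51 generates a proper subgroup.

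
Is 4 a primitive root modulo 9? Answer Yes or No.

No

φ(9) = φ(3^2) = 3·(3−1) = 6 = 2 · 3.
4 is a primitive root mod 9 iff 4^(φ(9)/q) ≢ 1 for every prime q | φ(9), i.e. q ∈ {2, 3}.
4^3 ≡ 1 (mod 9)  [q = 2: ≡ 1 ✗]
4^2 ≡ 7 (mod 9)  [q = 3: ≢ 1 ✓]
Since 4^3 ≡ 1, the order of 4 divides 3 < 6, so 4 is not a primitive root.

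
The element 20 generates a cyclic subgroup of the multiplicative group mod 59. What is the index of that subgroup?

2

By Lagrange's theorem, ord_59(20) divides φ(59) = 59 − 1 = 58 = 2 · 29.
Divisors of 58: 1, 2, 29, 58.
Test each divisor d:
20^1 ≡ 20 (mod 59)
20^2 ≡ 46 (mod 59)
20^29 ≡ 1 (mod 59) ✓
Thus |⟨20⟩| = ord(20) = 29.
Index = |(Z/59Z)^×| / |⟨20⟩| = 58 / 29 = 2.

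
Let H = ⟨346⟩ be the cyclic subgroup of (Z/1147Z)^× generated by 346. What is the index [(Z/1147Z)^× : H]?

30

Since 346 ∈ (Z/1147Z)^×, its order divides φ(1147) = φ(31·37) = (31−1)·(37−1) = 30·36 = 1080 = 2^3 · 3^3 · 5.
Divisors of 1080: 1, 2, 3, 4, 5, 6, 8, 9, 10, 12, 15, 18, 20, 24, 27, 30, 36, 40, 45, 54, 60, 72, 90, 108, 120, 135, 180, 216, 270, 360, 540, 1080.
Evaluate successive powers at the divisors of 1080:
346^1 ≡ 346 (mod 1147)
346^2 ≡ 428 (mod 1147)
346^3 ≡ 125 (mod 1147)
346^4 ≡ 811 (mod 1147)
346^5 ≡ 738 (mod 1147)
346^6 ≡ 714 (mod 1147)
346^8 ≡ 490 (mod 1147)
346^9 ≡ 931 (mod 1147)
346^10 ≡ 966 (mod 1147)
346^12 ≡ 528 (mod 1147)
346^15 ≡ 621 (mod 1147)
346^18 ≡ 776 (mod 1147)
346^20 ≡ 645 (mod 1147)
346^24 ≡ 63 (mod 1147)
346^27 ≡ 993 (mod 1147)
346^30 ≡ 249 (mod 1147)
346^36 ≡ 1 (mod 1147) ✓
So ord_1147(346) = 36, hence |⟨346⟩| = 36.
Index = |(Z/1147Z)^×| / |⟨346⟩| = 1080 / 36 = 30.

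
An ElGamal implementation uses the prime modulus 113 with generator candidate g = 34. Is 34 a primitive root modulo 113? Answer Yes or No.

φ(113) = 113 − 1 = 112 = 2^4 · 7.
It suffices to check that the order of 34 is not a proper divisor of 112: compute 34^(112/q) for q ∈ {2, 7}.
34^56 ≡ 112 (mod 113)  [q = 2: ≢ 1 ✓]
34^16 ≡ 16 (mod 113)  [q = 7: ≢ 1 ✓]
None equal 1, so ord_113(34) = 112: 34 is a primitive root.

Yes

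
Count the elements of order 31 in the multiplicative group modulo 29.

φ(29) = 29 − 1 = 28 = 2^2 · 7.
(Z/29Z)^× is cyclic (|G| = 28); a cyclic group of order m has exactly φ(d) elements of each order d | m, and none otherwise.
31 does not divide 28, so no element of (Z/29Z)^× has order 31.

0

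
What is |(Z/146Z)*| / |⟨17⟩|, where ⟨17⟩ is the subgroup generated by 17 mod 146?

3

Since 17 ∈ (Z/146Z)^×, its order divides φ(146) = φ(2)·φ(73) = 1·72 = 72 = 2^3 · 3^2.
Divisors of 72: 1, 2, 3, 4, 6, 8, 9, 12, 18, 24, 36, 72.
Test each divisor d:
17^1 ≡ 17 (mod 146)
17^2 ≡ 143 (mod 146)
17^3 ≡ 95 (mod 146)
17^4 ≡ 9 (mod 146)
17^6 ≡ 119 (mod 146)
17^8 ≡ 81 (mod 146)
17^9 ≡ 63 (mod 146)
17^12 ≡ 145 (mod 146)
17^18 ≡ 27 (mod 146)
17^24 ≡ 1 (mod 146) ✓
So ord_146(17) = 24, hence |⟨17⟩| = 24.
[(Z/146Z)^× : ⟨17⟩] = 72/24 = 3.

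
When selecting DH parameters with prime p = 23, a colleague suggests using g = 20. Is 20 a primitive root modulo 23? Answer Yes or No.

Yes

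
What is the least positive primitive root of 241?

φ(241) = 241 − 1 = 240 = 2^4 · 3 · 5.
g is a primitive root iff g^(240/q) ≢ 1 (mod 241) for each prime q ∈ {2, 3, 5}.
g = 2: 2^120 ≡ 1 — hits 1, so not a primitive root.
g = 3: 3^120 ≡ 1 — hits 1, so not a primitive root.
g = 4: 4^120 ≡ 1 — hits 1, so not a primitive root.
g = 5: 5^120 ≡ 1 — hits 1, so not a primitive root.
g = 6: 6^120 ≡ 1 — hits 1, so not a primitive root.
g = 7: 7^120 ≡ 240; 7^80 ≡ 15; 7^48 ≡ 91 — none is 1, so 7 is a primitive root.
Hence the least primitive root of 241 is 7.

7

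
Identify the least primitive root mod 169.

2

φ(169) = φ(13^2) = 13·(13−1) = 156 = 2^2 · 3 · 13.
Test candidates g = 2, 3, … against the prime factors q ∈ {2, 3, 13} of φ(169): g is a generator iff g^(156/q) ≢ 1 for every such q.
g = 2: 2^78 ≡ 168; 2^52 ≡ 146; 2^12 ≡ 40 — none is 1, so 2 is a primitive root.
Hence the least primitive root of 169 is 2.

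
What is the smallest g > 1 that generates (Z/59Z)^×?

2

φ(59) = 59 − 1 = 58 = 2 · 29.
g is a primitive root iff g^(58/q) ≢ 1 (mod 59) for each prime q ∈ {2, 29}.
g = 2: 2^29 ≡ 58; 2^2 ≡ 4 — none is 1, so 2 is a primitive root.
Hence the least primitive root of 59 is 2.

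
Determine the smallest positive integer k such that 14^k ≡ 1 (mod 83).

82

The order of 14 must divide φ(83) = 83 − 1 = 82 = 2 · 41.
Divisors of 82: 1, 2, 41, 82.
Check 14^d mod 83 for each divisor in increasing order:
14^1 ≡ 14 (mod 83)
14^2 ≡ 30 (mod 83)
14^41 ≡ 82 (mod 83)
14^82 ≡ 1 (mod 83) ✓
Therefore the multiplicative order of 14 modulo 83 is 82.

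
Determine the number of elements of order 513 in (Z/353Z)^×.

φ(353) = 353 − 1 = 352 = 2^5 · 11.
(Z/353Z)^× is cyclic (|G| = 352); a cyclic group of order m has exactly φ(d) elements of each order d | m, and none otherwise.
Since 513 ∤ 352, the count is 0.

0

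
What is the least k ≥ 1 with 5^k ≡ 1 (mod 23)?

By Lagrange's theorem, ord_23(5) divides φ(23) = 23 − 1 = 22 = 2 · 11.
Divisors of 22: 1, 2, 11, 22.
Compute 5^d (mod 23) for the divisors d until we hit 1:
5^1 ≡ 5 (mod 23)
5^2 ≡ 2 (mod 23)
5^11 ≡ 22 (mod 23)
5^22 ≡ 1 (mod 23) ✓
So ord_23(5) = 22.

22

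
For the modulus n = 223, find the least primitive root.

φ(223) = 223 − 1 = 222 = 2 · 3 · 37.
g is a primitive root iff g^(222/q) ≢ 1 (mod 223) for each prime q ∈ {2, 3, 37}.
g = 2: 2^111 ≡ 1 — hits 1, so not a primitive root.
g = 3: 3^111 ≡ 222; 3^74 ≡ 183; 3^6 ≡ 60 — none is 1, so 3 is a primitive root.
So 3 is the smallest generator of (Z/223Z)^×.

3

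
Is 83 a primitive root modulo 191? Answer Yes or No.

Yes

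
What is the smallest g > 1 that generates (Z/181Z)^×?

2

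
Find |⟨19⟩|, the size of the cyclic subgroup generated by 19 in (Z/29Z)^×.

ord(19) | φ(29) = 29 − 1 = 28 = 2^2 · 7.
Divisors of 28: 1, 2, 4, 7, 14, 28.
Compute 19^d (mod 29) for the divisors d until we hit 1:
19^1 ≡ 19 (mod 29)
19^2 ≡ 13 (mod 29)
19^4 ≡ 24 (mod 29)
19^7 ≡ 12 (mod 29)
19^14 ≡ 28 (mod 29)
19^28 ≡ 1 (mod 29) ✓
Hence ord(19) = 28.

28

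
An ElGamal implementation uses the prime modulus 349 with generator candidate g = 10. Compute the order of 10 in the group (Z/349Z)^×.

116

The order of 10 must divide φ(349) = 349 − 1 = 348 = 2^2 · 3 · 29.
Divisors of 348: 1, 2, 3, 4, 6, 12, 29, 58, 87, 116, 174, 348.
Check 10^d mod 349 for each divisor in increasing order:
10^1 ≡ 10
10^2 ≡ 100
10^3 ≡ 302
10^4 ≡ 228
10^6 ≡ 115
10^12 ≡ 312
10^29 ≡ 213
10^58 ≡ 348
10^87 ≡ 136
10^116 ≡ 1
Therefore the multiplicative order of 10 modulo 349 is 116.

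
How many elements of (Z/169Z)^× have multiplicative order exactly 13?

φ(169) = φ(13^2) = 13·(13−1) = 156 = 2^2 · 3 · 13.
Since (Z/169Z)^× is cyclic of order 156, the number of elements of order d is φ(d) when d | 156 and 0 otherwise.
13 | 156, and φ(13) = 13 − 1 = 12.

12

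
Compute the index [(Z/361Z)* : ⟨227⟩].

9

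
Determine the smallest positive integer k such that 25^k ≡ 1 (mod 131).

ord(25) | φ(131) = 131 − 1 = 130 = 2 · 5 · 13.
Divisors of 130: 1, 2, 5, 10, 13, 26, 65, 130.
Evaluate successive powers at the divisors of 130:
25^1 ≡ 25
25^2 ≡ 101
25^5 ≡ 99
25^10 ≡ 107
25^13 ≡ 53
25^26 ≡ 58
25^65 ≡ 1
The smallest such exponent is 65, so the order of 25 is 65.

65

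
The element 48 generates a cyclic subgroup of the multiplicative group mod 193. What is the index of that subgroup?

4

Since 48 ∈ (Z/193Z)^×, its order divides φ(193) = 193 − 1 = 192 = 2^6 · 3.
Divisors of 192: 1, 2, 3, 4, 6, 8, 12, 16, 24, 32, 48, 64, 96, 192.
Check 48^d mod 193 for each divisor in increasing order:
48^1 ≡ 48
48^2 ≡ 181
48^3 ≡ 3
48^4 ≡ 144
48^6 ≡ 9
48^8 ≡ 85
48^12 ≡ 81
48^16 ≡ 84
48^24 ≡ 192
48^32 ≡ 108
48^48 ≡ 1
Thus |⟨48⟩| = ord(48) = 48.
Index = |(Z/193Z)^×| / |⟨48⟩| = 192 / 48 = 4.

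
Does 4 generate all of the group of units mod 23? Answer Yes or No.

No

φ(23) = 23 − 1 = 22 = 2 · 11.
An element g generates (Z/23Z)^× iff g^(22/q) ≢ 1 (mod 23) for each prime q ∈ {2, 11}.
4^11 ≡ 1 (mod 23)  [q = 2: ≡ 1 ✗]
4^2 ≡ 16 (mod 23)  [q = 11: ≢ 1 ✓]
The check at q = 2 fails, so 4 generates a proper subgroup.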